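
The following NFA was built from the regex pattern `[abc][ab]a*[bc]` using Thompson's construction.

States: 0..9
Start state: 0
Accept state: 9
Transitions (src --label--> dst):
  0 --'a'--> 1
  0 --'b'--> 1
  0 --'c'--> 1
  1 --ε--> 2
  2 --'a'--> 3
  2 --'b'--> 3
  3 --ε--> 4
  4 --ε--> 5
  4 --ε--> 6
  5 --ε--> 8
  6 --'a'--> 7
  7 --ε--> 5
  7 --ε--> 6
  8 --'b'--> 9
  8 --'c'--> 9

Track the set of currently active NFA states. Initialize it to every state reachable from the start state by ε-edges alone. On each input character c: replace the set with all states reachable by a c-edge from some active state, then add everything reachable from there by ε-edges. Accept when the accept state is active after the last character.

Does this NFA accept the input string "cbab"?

initial (ε-close {0}): {0}
'c' @ 1: {1,2}
'b' @ 2: {3,4,5,6,8}
'a' @ 3: {5,6,7,8}
'b' @ 4: {9}  [accepting]
final: {9}; accept 9 in set

Answer: ACCEPT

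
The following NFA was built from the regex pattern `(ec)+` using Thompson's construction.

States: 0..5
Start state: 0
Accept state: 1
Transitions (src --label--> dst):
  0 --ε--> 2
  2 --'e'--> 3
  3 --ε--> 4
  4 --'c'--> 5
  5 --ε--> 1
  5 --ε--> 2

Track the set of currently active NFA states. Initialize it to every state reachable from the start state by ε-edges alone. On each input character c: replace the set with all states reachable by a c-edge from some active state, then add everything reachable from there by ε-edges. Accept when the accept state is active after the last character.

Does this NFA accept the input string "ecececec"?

Answer: ACCEPT

Trace:
S₀ = ε-closure({0}) = {0,2}
'e' @ 1: {3,4}
'c' @ 2: {1,2,5}  ✓accept
'e' @ 3: {3,4}
'c' @ 4: {1,2,5}  ✓accept
'e' @ 5: {3,4}
'c' @ 6: {1,2,5}  ✓accept
'e' @ 7: {3,4}
'c' @ 8: {1,2,5}  ✓accept
final: {1,2,5}; accept 1 in set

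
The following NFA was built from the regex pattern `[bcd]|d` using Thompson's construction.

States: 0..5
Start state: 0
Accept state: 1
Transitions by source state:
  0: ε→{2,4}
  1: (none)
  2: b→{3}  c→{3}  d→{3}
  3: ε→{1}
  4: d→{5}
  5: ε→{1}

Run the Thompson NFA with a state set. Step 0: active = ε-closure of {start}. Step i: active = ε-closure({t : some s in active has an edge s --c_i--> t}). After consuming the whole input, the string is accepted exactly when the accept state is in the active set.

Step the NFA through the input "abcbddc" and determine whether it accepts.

Answer: REJECT

Steps:
initial (ε-close {0}): {0,2,4}
'a' @ 1: {}  — state set empty
rest 'bcbddc' ignored (set empty)
end set {} — state 1 not in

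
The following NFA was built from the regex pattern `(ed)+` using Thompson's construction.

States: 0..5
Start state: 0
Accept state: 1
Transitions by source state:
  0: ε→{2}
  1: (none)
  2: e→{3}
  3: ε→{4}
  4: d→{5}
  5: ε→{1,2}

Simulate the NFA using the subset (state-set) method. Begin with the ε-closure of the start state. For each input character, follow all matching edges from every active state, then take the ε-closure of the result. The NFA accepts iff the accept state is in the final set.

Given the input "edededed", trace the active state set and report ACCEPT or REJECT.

start: ε-closure({0}) = {0,2}
'e' @ 1: {3,4}
'd' @ 2: {1,2,5}  [accepting]
'e' @ 3: {3,4}
'd' @ 4: {1,2,5}  [accepting]
'e' @ 5: {3,4}
'd' @ 6: {1,2,5}  [accepting]
'e' @ 7: {3,4}
'd' @ 8: {1,2,5}  [accepting]
after full input: {1,2,5}  (accept=1 in)

Answer: ACCEPT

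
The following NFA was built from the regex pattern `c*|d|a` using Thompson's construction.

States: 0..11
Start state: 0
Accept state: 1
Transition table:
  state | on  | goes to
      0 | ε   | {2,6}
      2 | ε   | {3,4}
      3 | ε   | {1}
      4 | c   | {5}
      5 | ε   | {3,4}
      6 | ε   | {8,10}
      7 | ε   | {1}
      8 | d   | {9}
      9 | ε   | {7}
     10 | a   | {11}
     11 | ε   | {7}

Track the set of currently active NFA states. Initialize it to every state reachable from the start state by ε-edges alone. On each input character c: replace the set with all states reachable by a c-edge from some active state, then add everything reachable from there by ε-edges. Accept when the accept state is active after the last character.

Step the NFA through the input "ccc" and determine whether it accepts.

Answer: ACCEPT

Derivation:
initial (ε-close {0}): {0,1,2,3,4,6,8,10}
'c' @ 1: {1,3,4,5}  ✓accept
'c' @ 2: {1,3,4,5}  ✓accept
'c' @ 3: {1,3,4,5}  ✓accept
end set {1,3,4,5} — state 1 in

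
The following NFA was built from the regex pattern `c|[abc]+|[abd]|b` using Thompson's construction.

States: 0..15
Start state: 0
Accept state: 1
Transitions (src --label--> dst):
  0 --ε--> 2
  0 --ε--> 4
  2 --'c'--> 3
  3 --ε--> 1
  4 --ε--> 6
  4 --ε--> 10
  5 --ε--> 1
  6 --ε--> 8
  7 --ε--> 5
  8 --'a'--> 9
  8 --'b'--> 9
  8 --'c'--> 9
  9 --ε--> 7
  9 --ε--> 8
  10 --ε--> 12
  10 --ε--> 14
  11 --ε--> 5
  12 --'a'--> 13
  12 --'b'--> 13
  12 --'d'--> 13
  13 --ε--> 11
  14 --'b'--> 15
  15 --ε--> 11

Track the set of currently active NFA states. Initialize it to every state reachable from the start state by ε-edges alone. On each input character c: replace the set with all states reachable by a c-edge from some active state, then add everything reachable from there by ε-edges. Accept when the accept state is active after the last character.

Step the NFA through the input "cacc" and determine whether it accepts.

start: ε-closure({0}) = {0,2,4,6,8,10,12,14}
'c' @ 1: {1,3,5,7,8,9}  ✓accept
'a' @ 2: {1,5,7,8,9}  ✓accept
'c' @ 3: {1,5,7,8,9}  ✓accept
'c' @ 4: {1,5,7,8,9}  ✓accept
end set {1,5,7,8,9} — state 1 in

Answer: ACCEPT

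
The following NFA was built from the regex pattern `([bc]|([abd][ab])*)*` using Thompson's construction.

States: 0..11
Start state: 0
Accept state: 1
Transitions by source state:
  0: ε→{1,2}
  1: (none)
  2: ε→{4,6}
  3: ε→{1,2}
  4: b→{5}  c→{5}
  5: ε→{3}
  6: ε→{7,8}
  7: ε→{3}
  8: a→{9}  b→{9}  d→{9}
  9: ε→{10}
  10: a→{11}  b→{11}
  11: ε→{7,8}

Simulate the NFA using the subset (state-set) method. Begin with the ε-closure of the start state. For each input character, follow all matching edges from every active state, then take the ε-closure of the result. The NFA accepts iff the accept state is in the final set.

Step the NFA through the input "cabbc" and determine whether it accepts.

start: ε-closure({0}) = {0,1,2,3,4,6,7,8}
'c' @ 1: {1,2,3,4,5,6,7,8}  [accepting]
'a' @ 2: {9,10}
'b' @ 3: {1,2,3,4,6,7,8,11}  [accepting]
'b' @ 4: {1,2,3,4,5,6,7,8,9,10}  [accepting]
'c' @ 5: {1,2,3,4,5,6,7,8}  [accepting]
final: {1,2,3,4,5,6,7,8}; accept 1 in set

Answer: ACCEPT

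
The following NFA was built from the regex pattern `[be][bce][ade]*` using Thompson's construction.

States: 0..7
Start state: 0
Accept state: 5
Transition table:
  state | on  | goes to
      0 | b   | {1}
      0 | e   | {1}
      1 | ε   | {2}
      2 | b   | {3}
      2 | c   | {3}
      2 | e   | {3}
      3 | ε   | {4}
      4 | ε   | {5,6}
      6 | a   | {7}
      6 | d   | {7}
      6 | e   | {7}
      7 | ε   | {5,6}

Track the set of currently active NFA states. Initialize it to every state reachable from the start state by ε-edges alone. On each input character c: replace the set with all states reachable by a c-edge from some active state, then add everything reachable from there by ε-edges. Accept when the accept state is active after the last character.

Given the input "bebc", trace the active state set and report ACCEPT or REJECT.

Answer: REJECT

Steps:
start: ε-closure({0}) = {0}
'b' @ 1: {1,2}
'e' @ 2: {3,4,5,6}  (accept∈set)
'b' @ 3: {}  — no active states
rest 'c' ignored (set empty)
after full input: {}  (accept=5 not in)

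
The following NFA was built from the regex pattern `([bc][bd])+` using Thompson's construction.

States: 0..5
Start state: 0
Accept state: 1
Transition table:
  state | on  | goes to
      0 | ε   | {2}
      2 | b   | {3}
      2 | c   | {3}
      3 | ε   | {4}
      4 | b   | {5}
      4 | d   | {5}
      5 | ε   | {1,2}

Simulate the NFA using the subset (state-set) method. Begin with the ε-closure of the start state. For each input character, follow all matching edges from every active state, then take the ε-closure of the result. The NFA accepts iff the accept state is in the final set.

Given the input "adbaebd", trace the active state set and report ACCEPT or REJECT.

Answer: REJECT

Derivation:
initial (ε-close {0}): {0,2}
'a' @ 1: {}  — no active states
rest 'dbaebd' ignored (set empty)
end set {} — state 1 not in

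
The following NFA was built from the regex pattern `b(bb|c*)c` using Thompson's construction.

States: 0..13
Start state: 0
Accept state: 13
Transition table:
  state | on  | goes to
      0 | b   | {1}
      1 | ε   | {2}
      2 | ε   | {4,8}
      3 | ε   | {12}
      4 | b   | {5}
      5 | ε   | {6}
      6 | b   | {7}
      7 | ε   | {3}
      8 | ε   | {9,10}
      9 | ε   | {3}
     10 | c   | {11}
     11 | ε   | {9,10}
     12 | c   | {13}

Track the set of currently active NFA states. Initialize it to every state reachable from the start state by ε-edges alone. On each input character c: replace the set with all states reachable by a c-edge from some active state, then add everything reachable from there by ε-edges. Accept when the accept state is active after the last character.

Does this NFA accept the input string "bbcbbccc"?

S₀ = ε-closure({0}) = {0}
'b' @ 1: {1,2,3,4,8,9,10,12}
'b' @ 2: {5,6}
'c' @ 3: {}  — state set empty
rest 'bbccc' ignored (set empty)
after full input: {}  (accept=13 not in)

Answer: REJECT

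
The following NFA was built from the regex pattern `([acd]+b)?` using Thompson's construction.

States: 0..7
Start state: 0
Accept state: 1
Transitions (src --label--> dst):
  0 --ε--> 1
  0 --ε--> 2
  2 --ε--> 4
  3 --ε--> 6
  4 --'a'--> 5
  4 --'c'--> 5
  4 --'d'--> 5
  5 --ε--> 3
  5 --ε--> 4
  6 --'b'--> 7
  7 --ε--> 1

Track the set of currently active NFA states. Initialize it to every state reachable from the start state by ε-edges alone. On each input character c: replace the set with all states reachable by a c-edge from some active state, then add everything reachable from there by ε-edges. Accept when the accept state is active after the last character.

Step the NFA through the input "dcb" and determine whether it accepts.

Answer: ACCEPT

Derivation:
initial (ε-close {0}): {0,1,2,4}
'd' @ 1: {3,4,5,6}
'c' @ 2: {3,4,5,6}
'b' @ 3: {1,7}  [accepting]
end set {1,7} — state 1 in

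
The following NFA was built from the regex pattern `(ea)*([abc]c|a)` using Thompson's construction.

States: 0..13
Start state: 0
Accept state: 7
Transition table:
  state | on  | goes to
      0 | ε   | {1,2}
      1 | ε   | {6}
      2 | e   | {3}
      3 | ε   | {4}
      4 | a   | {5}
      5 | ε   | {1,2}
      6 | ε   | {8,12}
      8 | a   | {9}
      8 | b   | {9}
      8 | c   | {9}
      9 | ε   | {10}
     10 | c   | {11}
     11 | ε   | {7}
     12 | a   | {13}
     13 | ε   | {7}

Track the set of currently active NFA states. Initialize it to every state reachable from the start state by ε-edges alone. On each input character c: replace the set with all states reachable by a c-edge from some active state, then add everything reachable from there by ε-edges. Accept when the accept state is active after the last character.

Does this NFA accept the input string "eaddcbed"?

Answer: REJECT

Trace:
initial (ε-close {0}): {0,1,2,6,8,12}
'e' @ 1: {3,4}
'a' @ 2: {1,2,5,6,8,12}
'd' @ 3: {}  — state set empty
rest 'dcbed' ignored (set empty)
after full input: {}  (accept=7 not in)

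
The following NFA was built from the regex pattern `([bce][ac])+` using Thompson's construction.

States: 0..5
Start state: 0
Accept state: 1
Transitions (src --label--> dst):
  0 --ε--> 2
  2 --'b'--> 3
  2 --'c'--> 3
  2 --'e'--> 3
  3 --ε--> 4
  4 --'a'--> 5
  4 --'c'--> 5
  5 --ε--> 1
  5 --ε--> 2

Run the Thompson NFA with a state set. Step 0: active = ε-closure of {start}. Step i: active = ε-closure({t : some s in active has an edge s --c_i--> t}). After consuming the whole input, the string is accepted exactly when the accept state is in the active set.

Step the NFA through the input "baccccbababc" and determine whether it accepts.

Answer: ACCEPT

Trace:
S₀ = ε-closure({0}) = {0,2}
'b' @ 1: {3,4}
'a' @ 2: {1,2,5}  (accept∈set)
'c' @ 3: {3,4}
'c' @ 4: {1,2,5}  (accept∈set)
'c' @ 5: {3,4}
'c' @ 6: {1,2,5}  (accept∈set)
'b' @ 7: {3,4}
'a' @ 8: {1,2,5}  (accept∈set)
'b' @ 9: {3,4}
'a' @ 10: {1,2,5}  (accept∈set)
'b' @ 11: {3,4}
'c' @ 12: {1,2,5}  (accept∈set)
final: {1,2,5}; accept 1 in set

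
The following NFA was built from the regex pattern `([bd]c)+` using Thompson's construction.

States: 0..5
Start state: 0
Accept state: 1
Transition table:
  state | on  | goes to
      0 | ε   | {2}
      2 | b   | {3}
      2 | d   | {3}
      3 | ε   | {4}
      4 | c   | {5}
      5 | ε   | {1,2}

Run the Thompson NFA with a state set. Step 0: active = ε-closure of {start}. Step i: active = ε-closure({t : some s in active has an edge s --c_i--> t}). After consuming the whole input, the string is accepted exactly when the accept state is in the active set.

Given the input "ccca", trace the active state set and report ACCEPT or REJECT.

Answer: REJECT

Derivation:
start: ε-closure({0}) = {0,2}
'c' @ 1: {}  — state set empty
rest 'cca' ignored (set empty)
end set {} — state 1 not in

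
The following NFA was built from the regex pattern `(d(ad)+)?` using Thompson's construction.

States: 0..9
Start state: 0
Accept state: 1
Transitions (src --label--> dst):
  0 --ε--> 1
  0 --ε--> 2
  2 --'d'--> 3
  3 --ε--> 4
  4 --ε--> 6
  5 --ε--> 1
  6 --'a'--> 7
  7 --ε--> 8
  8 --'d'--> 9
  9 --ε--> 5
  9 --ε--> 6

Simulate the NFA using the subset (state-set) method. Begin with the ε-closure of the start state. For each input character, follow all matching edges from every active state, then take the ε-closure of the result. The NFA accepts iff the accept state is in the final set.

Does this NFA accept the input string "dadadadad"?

Answer: ACCEPT

Derivation:
start: ε-closure({0}) = {0,1,2}
'd' @ 1: {3,4,6}
'a' @ 2: {7,8}
'd' @ 3: {1,5,6,9}  (accept∈set)
'a' @ 4: {7,8}
'd' @ 5: {1,5,6,9}  (accept∈set)
'a' @ 6: {7,8}
'd' @ 7: {1,5,6,9}  (accept∈set)
'a' @ 8: {7,8}
'd' @ 9: {1,5,6,9}  (accept∈set)
end set {1,5,6,9} — state 1 in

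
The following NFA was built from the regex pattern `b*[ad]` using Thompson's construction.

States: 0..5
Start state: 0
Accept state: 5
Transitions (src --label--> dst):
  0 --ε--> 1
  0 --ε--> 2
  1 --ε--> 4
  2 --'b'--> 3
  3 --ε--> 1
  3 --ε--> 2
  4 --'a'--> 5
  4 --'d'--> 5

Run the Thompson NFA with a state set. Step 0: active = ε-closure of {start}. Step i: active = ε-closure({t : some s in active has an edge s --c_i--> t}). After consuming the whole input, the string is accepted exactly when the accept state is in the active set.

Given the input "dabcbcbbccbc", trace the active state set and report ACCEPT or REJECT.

initial (ε-close {0}): {0,1,2,4}
'd' @ 1: {5}  ✓accept
'a' @ 2: {}  — state set empty
rest 'bcbcbbccbc' ignored (set empty)
after full input: {}  (accept=5 not in)

Answer: REJECT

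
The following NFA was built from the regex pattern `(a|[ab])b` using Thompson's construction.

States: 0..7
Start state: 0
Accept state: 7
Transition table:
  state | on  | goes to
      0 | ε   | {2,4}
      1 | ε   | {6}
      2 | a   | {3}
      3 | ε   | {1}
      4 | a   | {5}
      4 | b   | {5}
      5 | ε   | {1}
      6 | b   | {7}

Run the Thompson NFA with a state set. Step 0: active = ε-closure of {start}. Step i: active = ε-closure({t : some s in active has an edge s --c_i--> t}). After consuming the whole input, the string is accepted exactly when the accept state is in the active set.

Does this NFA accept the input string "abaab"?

Answer: REJECT

Steps:
start: ε-closure({0}) = {0,2,4}
'a' @ 1: {1,3,5,6}
'b' @ 2: {7}  (accept∈set)
'a' @ 3: {}  — state set empty
rest 'ab' ignored (set empty)
after full input: {}  (accept=7 not in)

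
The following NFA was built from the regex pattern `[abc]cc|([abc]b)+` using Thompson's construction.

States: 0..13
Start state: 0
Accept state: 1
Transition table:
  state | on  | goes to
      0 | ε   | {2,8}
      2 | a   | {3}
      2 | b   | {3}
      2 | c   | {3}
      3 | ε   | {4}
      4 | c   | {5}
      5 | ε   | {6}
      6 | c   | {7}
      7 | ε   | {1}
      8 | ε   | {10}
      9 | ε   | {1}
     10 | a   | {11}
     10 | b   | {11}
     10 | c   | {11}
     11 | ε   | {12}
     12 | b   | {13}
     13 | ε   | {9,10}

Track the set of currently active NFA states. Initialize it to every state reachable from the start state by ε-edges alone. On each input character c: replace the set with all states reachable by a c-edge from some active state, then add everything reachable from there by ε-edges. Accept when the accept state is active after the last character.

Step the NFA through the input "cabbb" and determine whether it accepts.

Answer: REJECT

Steps:
start: ε-closure({0}) = {0,2,8,10}
'c' @ 1: {3,4,11,12}
'a' @ 2: {}  — dead — no transitions
rest 'bbb' ignored (set empty)
end set {} — state 1 not in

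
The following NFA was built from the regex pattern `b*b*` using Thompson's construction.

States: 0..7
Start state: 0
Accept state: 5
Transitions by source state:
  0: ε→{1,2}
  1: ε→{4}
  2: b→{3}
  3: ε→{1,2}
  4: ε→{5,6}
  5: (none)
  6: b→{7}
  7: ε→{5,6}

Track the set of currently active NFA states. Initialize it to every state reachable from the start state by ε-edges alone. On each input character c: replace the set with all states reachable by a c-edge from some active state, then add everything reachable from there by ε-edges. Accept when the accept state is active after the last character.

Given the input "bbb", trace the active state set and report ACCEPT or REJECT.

start: ε-closure({0}) = {0,1,2,4,5,6}
'b' @ 1: {1,2,3,4,5,6,7}  (accept∈set)
'b' @ 2: {1,2,3,4,5,6,7}  (accept∈set)
'b' @ 3: {1,2,3,4,5,6,7}  (accept∈set)
after full input: {1,2,3,4,5,6,7}  (accept=5 in)

Answer: ACCEPT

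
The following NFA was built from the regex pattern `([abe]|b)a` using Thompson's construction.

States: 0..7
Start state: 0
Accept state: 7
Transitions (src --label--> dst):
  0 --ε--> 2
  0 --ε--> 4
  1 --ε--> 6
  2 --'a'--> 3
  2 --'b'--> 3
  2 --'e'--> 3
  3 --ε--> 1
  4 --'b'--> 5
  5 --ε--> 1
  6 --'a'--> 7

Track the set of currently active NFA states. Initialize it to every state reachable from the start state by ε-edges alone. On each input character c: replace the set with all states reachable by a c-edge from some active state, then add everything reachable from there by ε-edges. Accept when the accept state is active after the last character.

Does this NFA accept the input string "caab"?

S₀ = ε-closure({0}) = {0,2,4}
'c' @ 1: {}  — state set empty
rest 'aab' ignored (set empty)
final: {}; accept 7 not in set

Answer: REJECT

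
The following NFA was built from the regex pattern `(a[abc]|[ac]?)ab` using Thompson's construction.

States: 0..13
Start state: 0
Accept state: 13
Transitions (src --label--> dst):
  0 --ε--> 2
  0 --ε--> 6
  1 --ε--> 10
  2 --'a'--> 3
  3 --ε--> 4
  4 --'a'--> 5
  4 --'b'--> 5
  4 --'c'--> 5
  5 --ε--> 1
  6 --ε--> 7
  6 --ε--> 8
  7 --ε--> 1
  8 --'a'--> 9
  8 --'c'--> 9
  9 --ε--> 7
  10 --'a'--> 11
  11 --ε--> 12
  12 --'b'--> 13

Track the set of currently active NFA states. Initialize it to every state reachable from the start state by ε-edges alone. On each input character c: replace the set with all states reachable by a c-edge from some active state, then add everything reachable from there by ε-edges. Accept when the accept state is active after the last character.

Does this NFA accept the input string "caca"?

start: ε-closure({0}) = {0,1,2,6,7,8,10}
'c' @ 1: {1,7,9,10}
'a' @ 2: {11,12}
'c' @ 3: {}  — dead — no transitions
rest 'a' ignored (set empty)
final: {}; accept 13 not in set

Answer: REJECT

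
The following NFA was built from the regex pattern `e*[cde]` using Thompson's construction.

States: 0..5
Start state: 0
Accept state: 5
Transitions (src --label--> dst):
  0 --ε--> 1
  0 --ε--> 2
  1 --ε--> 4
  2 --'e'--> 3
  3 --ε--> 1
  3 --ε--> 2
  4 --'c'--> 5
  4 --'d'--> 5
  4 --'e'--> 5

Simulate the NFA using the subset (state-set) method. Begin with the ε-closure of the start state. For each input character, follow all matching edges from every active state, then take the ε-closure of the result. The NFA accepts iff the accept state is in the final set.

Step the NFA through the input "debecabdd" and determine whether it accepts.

Answer: REJECT

Derivation:
S₀ = ε-closure({0}) = {0,1,2,4}
'd' @ 1: {5}  ✓accept
'e' @ 2: {}  — state set empty
rest 'becabdd' ignored (set empty)
after full input: {}  (accept=5 not in)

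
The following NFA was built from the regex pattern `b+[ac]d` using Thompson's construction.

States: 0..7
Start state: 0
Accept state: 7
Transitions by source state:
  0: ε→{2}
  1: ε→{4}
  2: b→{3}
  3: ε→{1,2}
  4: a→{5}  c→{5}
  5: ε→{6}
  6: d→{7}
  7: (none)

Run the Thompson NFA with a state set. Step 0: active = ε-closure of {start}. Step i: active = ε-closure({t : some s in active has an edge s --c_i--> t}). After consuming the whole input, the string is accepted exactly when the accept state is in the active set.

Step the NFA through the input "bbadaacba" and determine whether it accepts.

Answer: REJECT

Trace:
initial (ε-close {0}): {0,2}
'b' @ 1: {1,2,3,4}
'b' @ 2: {1,2,3,4}
'a' @ 3: {5,6}
'd' @ 4: {7}  (accept∈set)
'a' @ 5: {}  — dead — no transitions
rest 'acba' ignored (set empty)
final: {}; accept 7 not in set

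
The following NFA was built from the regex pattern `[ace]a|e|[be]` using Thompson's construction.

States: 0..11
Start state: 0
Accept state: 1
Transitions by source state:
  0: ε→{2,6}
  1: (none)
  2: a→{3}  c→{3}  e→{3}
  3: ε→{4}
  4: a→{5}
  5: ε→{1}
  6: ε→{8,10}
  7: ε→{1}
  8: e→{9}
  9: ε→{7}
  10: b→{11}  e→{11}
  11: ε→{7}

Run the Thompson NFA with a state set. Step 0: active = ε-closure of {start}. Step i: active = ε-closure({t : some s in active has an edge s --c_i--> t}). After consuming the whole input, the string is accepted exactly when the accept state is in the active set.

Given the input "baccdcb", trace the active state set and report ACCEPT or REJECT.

initial (ε-close {0}): {0,2,6,8,10}
'b' @ 1: {1,7,11}  [accepting]
'a' @ 2: {}  — no active states
rest 'ccdcb' ignored (set empty)
final: {}; accept 1 not in set

Answer: REJECT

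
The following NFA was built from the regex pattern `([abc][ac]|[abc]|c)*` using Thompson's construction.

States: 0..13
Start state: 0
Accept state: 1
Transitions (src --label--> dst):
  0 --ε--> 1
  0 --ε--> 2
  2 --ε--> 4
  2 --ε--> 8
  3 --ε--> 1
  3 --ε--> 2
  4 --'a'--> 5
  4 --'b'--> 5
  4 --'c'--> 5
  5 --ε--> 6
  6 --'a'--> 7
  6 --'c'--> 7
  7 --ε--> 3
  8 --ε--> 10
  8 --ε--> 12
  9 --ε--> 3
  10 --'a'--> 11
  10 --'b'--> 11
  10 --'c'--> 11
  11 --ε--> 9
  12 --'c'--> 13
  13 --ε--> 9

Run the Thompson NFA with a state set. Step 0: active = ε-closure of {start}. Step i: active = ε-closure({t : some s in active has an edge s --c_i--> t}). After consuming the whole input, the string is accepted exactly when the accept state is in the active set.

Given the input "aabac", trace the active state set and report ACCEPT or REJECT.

Answer: ACCEPT

Derivation:
S₀ = ε-closure({0}) = {0,1,2,4,8,10,12}
'a' @ 1: {1,2,3,4,5,6,8,9,10,11,12}  (accept∈set)
'a' @ 2: {1,2,3,4,5,6,7,8,9,10,11,12}  (accept∈set)
'b' @ 3: {1,2,3,4,5,6,8,9,10,11,12}  (accept∈set)
'a' @ 4: {1,2,3,4,5,6,7,8,9,10,11,12}  (accept∈set)
'c' @ 5: {1,2,3,4,5,6,7,8,9,10,11,12,13}  (accept∈set)
after full input: {1,2,3,4,5,6,7,8,9,10,11,12,13}  (accept=1 in)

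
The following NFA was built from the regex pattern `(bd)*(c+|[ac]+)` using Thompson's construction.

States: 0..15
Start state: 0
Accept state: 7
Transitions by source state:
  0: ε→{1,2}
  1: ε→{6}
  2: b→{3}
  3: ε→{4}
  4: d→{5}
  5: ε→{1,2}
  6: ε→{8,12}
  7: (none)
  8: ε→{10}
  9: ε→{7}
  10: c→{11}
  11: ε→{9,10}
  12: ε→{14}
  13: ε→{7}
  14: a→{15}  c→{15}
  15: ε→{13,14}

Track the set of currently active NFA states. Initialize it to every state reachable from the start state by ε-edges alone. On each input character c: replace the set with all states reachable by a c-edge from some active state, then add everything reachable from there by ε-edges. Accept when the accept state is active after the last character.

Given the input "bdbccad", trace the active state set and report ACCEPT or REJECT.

Answer: REJECT

Derivation:
initial (ε-close {0}): {0,1,2,6,8,10,12,14}
'b' @ 1: {3,4}
'd' @ 2: {1,2,5,6,8,10,12,14}
'b' @ 3: {3,4}
'c' @ 4: {}  — no active states
rest 'cad' ignored (set empty)
after full input: {}  (accept=7 not in)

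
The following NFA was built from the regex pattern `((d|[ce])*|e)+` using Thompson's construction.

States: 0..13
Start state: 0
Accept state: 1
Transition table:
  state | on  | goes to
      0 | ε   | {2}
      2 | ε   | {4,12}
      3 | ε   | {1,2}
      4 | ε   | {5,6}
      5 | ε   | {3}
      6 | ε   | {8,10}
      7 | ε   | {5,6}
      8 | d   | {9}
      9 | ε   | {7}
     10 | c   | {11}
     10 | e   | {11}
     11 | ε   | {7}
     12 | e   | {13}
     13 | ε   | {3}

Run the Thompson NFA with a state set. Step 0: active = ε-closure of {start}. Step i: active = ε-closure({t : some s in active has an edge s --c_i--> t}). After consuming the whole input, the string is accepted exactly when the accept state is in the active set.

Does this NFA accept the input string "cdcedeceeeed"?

start: ε-closure({0}) = {0,1,2,3,4,5,6,8,10,12}
'c' @ 1: {1,2,3,4,5,6,7,8,10,11,12}  ✓accept
'd' @ 2: {1,2,3,4,5,6,7,8,9,10,12}  ✓accept
'c' @ 3: {1,2,3,4,5,6,7,8,10,11,12}  ✓accept
'e' @ 4: {1,2,3,4,5,6,7,8,10,11,12,13}  ✓accept
'd' @ 5: {1,2,3,4,5,6,7,8,9,10,12}  ✓accept
'e' @ 6: {1,2,3,4,5,6,7,8,10,11,12,13}  ✓accept
'c' @ 7: {1,2,3,4,5,6,7,8,10,11,12}  ✓accept
'e' @ 8: {1,2,3,4,5,6,7,8,10,11,12,13}  ✓accept
'e' @ 9: {1,2,3,4,5,6,7,8,10,11,12,13}  ✓accept
'e' @ 10: {1,2,3,4,5,6,7,8,10,11,12,13}  ✓accept
'e' @ 11: {1,2,3,4,5,6,7,8,10,11,12,13}  ✓accept
'd' @ 12: {1,2,3,4,5,6,7,8,9,10,12}  ✓accept
after full input: {1,2,3,4,5,6,7,8,9,10,12}  (accept=1 in)

Answer: ACCEPT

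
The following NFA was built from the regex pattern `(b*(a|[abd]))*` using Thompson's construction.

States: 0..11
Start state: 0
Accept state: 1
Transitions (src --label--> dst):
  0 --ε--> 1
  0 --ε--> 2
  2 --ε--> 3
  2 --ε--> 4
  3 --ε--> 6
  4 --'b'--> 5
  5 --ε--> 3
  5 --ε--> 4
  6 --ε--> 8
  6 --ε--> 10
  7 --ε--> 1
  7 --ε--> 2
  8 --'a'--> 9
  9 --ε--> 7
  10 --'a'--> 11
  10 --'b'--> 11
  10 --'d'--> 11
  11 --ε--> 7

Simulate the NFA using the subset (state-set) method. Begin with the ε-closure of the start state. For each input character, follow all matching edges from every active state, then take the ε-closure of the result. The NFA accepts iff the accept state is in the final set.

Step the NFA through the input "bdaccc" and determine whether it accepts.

S₀ = ε-closure({0}) = {0,1,2,3,4,6,8,10}
'b' @ 1: {1,2,3,4,5,6,7,8,10,11}  (accept∈set)
'd' @ 2: {1,2,3,4,6,7,8,10,11}  (accept∈set)
'a' @ 3: {1,2,3,4,6,7,8,9,10,11}  (accept∈set)
'c' @ 4: {}  — state set empty
rest 'cc' ignored (set empty)
after full input: {}  (accept=1 not in)

Answer: REJECT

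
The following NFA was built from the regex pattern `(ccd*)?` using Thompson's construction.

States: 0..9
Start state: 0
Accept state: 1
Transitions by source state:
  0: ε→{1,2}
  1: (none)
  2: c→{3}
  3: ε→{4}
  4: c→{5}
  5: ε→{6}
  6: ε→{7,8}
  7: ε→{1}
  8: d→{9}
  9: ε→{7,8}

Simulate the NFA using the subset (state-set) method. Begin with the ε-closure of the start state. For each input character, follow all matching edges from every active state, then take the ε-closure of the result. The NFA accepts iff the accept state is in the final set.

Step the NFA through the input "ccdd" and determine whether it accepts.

Answer: ACCEPT

Trace:
S₀ = ε-closure({0}) = {0,1,2}
'c' @ 1: {3,4}
'c' @ 2: {1,5,6,7,8}  (accept∈set)
'd' @ 3: {1,7,8,9}  (accept∈set)
'd' @ 4: {1,7,8,9}  (accept∈set)
final: {1,7,8,9}; accept 1 in set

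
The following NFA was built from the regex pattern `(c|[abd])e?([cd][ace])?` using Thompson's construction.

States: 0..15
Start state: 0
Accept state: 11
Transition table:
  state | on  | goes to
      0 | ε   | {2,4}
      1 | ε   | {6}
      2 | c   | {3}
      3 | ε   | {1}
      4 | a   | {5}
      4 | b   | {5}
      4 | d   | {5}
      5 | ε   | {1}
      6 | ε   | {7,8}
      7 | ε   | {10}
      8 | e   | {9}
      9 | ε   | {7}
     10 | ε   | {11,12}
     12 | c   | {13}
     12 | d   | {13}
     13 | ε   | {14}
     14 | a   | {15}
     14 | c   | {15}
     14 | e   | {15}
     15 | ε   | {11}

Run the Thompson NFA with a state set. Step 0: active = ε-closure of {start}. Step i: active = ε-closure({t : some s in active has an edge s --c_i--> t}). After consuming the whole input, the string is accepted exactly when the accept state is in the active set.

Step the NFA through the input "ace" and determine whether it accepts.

Answer: ACCEPT

Derivation:
initial (ε-close {0}): {0,2,4}
'a' @ 1: {1,5,6,7,8,10,11,12}  [accepting]
'c' @ 2: {13,14}
'e' @ 3: {11,15}  [accepting]
final: {11,15}; accept 11 in set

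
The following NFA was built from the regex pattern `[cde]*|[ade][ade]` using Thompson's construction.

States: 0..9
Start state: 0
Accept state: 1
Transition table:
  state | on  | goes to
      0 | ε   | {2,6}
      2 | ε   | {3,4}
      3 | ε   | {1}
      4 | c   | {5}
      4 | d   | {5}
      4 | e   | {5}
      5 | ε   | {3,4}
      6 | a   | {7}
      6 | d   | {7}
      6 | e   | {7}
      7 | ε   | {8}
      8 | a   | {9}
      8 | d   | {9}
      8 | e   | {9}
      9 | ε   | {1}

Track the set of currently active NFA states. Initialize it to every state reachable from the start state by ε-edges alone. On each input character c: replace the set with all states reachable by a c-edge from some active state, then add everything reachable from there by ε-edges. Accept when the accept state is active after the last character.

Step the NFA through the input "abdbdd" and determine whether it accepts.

S₀ = ε-closure({0}) = {0,1,2,3,4,6}
'a' @ 1: {7,8}
'b' @ 2: {}  — state set empty
rest 'dbdd' ignored (set empty)
after full input: {}  (accept=1 not in)

Answer: REJECT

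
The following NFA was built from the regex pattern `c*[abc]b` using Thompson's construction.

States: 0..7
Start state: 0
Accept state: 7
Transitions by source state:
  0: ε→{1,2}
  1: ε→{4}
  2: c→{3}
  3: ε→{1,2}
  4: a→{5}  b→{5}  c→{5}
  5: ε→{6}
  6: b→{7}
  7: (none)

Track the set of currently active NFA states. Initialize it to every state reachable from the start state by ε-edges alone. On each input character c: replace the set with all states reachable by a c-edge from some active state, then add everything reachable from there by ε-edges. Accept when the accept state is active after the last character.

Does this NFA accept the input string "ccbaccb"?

Answer: REJECT

Steps:
start: ε-closure({0}) = {0,1,2,4}
'c' @ 1: {1,2,3,4,5,6}
'c' @ 2: {1,2,3,4,5,6}
'b' @ 3: {5,6,7}  [accepting]
'a' @ 4: {}  — state set empty
rest 'ccb' ignored (set empty)
after full input: {}  (accept=7 not in)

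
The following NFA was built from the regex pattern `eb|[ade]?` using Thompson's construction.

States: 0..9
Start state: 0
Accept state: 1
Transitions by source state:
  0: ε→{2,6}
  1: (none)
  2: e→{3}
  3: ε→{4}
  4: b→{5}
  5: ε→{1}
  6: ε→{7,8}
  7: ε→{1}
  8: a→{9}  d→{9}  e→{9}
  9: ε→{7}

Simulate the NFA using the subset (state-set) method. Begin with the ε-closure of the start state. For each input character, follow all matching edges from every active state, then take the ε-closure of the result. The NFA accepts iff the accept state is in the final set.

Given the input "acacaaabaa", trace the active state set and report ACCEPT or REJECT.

Answer: REJECT

Steps:
initial (ε-close {0}): {0,1,2,6,7,8}
'a' @ 1: {1,7,9}  ✓accept
'c' @ 2: {}  — no active states
rest 'acaaabaa' ignored (set empty)
end set {} — state 1 not in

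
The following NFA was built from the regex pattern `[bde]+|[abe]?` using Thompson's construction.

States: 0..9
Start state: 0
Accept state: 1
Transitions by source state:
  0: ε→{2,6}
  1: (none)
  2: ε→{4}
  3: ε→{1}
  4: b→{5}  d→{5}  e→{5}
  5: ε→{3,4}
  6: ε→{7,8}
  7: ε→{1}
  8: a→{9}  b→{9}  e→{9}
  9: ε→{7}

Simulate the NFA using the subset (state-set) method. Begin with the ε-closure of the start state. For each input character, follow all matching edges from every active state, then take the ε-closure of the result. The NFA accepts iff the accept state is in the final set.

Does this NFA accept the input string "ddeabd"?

S₀ = ε-closure({0}) = {0,1,2,4,6,7,8}
'd' @ 1: {1,3,4,5}  [accepting]
'd' @ 2: {1,3,4,5}  [accepting]
'e' @ 3: {1,3,4,5}  [accepting]
'a' @ 4: {}  — state set empty
rest 'bd' ignored (set empty)
after full input: {}  (accept=1 not in)

Answer: REJECT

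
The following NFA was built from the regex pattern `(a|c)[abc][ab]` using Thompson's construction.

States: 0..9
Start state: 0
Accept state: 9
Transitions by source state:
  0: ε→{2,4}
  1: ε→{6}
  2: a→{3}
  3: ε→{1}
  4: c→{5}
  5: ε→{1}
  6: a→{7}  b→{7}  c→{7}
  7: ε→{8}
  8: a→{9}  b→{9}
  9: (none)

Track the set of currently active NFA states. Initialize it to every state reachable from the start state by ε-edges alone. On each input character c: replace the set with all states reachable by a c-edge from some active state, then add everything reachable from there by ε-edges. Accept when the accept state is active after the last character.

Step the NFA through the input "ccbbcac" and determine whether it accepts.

initial (ε-close {0}): {0,2,4}
'c' @ 1: {1,5,6}
'c' @ 2: {7,8}
'b' @ 3: {9}  (accept∈set)
'b' @ 4: {}  — state set empty
rest 'cac' ignored (set empty)
end set {} — state 9 not in

Answer: REJECT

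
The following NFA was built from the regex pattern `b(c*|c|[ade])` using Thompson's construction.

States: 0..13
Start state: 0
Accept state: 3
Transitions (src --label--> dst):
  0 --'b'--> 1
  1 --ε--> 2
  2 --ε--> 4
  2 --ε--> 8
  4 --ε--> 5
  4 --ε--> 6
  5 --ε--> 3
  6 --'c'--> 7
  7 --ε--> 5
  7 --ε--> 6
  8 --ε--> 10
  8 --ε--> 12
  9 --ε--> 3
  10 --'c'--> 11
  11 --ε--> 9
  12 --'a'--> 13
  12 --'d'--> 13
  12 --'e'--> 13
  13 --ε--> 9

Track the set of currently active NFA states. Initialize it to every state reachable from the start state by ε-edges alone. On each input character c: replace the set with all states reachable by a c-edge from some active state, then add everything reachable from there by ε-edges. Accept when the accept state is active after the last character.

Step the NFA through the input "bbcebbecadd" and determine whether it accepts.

S₀ = ε-closure({0}) = {0}
'b' @ 1: {1,2,3,4,5,6,8,10,12}  ✓accept
'b' @ 2: {}  — state set empty
rest 'cebbecadd' ignored (set empty)
end set {} — state 3 not in

Answer: REJECT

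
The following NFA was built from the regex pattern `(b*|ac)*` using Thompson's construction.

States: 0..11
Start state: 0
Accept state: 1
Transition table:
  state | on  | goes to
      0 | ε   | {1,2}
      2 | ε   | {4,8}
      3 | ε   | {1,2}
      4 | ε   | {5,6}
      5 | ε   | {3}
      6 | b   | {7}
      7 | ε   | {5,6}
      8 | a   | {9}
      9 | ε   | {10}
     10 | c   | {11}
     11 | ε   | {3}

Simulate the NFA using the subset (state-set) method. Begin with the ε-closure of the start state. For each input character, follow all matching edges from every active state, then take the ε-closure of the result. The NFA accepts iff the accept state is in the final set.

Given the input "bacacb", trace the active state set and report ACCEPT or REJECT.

S₀ = ε-closure({0}) = {0,1,2,3,4,5,6,8}
'b' @ 1: {1,2,3,4,5,6,7,8}  [accepting]
'a' @ 2: {9,10}
'c' @ 3: {1,2,3,4,5,6,8,11}  [accepting]
'a' @ 4: {9,10}
'c' @ 5: {1,2,3,4,5,6,8,11}  [accepting]
'b' @ 6: {1,2,3,4,5,6,7,8}  [accepting]
end set {1,2,3,4,5,6,7,8} — state 1 in

Answer: ACCEPT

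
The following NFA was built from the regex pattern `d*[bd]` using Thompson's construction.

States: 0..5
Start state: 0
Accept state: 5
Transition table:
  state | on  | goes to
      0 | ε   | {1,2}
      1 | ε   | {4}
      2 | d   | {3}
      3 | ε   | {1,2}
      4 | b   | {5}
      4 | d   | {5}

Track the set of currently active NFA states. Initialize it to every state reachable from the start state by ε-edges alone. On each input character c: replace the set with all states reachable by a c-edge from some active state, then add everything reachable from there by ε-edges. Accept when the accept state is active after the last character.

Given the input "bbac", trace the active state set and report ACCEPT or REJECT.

Answer: REJECT

Steps:
S₀ = ε-closure({0}) = {0,1,2,4}
'b' @ 1: {5}  (accept∈set)
'b' @ 2: {}  — no active states
rest 'ac' ignored (set empty)
end set {} — state 5 not in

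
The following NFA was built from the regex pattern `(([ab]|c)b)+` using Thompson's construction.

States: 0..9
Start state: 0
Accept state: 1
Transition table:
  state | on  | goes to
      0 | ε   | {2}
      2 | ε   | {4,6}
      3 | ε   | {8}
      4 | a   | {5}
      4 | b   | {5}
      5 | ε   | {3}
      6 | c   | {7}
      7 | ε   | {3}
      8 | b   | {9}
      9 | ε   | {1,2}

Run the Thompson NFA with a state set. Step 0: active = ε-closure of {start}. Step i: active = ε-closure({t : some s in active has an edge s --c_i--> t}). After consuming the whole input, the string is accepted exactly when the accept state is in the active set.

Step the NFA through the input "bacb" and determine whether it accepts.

initial (ε-close {0}): {0,2,4,6}
'b' @ 1: {3,5,8}
'a' @ 2: {}  — no active states
rest 'cb' ignored (set empty)
final: {}; accept 1 not in set

Answer: REJECT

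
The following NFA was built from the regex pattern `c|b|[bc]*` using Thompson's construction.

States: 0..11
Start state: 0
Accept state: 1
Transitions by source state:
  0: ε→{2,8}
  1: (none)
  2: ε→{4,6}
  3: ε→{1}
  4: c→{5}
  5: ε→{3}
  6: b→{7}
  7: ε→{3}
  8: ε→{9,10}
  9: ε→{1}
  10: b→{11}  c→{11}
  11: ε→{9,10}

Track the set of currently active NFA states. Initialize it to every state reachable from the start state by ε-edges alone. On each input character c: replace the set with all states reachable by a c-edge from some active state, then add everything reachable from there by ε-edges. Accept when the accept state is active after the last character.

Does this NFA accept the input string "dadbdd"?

Answer: REJECT

Trace:
start: ε-closure({0}) = {0,1,2,4,6,8,9,10}
'd' @ 1: {}  — no active states
rest 'adbdd' ignored (set empty)
after full input: {}  (accept=1 not in)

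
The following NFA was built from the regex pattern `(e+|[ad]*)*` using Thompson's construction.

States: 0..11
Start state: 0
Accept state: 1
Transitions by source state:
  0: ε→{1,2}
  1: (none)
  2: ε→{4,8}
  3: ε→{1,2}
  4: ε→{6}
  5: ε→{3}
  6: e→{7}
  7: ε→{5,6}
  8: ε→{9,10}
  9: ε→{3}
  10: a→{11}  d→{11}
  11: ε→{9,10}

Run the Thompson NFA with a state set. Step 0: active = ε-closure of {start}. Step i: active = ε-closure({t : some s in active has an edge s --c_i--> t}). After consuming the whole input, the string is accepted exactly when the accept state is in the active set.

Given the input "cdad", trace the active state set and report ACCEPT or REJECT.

Answer: REJECT

Steps:
start: ε-closure({0}) = {0,1,2,3,4,6,8,9,10}
'c' @ 1: {}  — no active states
rest 'dad' ignored (set empty)
after full input: {}  (accept=1 not in)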